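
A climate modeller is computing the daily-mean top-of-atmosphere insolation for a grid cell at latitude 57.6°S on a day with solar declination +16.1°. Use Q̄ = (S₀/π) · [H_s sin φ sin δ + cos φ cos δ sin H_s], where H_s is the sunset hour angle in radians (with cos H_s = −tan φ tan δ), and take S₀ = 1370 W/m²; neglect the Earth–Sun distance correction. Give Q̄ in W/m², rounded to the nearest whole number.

−tan φ tan δ = −(-1.5757)(0.2886) = 0.4547; H_s = arccos(0.4547) = 62.95°. In radians, H_s = 1.0987.
H_s sin φ sin δ = 1.0987 × -0.8443 × 0.2773 = -0.2572.
cos φ cos δ sin H_s = 0.5358 × 0.9608 × 0.8906 = 0.4585.
Q̄ = (1370/π) × (-0.2572 + 0.4585) = 436.08 × 0.2013 = 87.78 W/m².

88 W/m²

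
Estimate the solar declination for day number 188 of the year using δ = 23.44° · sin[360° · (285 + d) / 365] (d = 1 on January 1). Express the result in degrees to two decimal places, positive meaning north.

360 × (285 + 188) / 365 = 466.521°; sin(466.521°) = 0.9587.
δ = 23.44 × 0.9587 = 22.472° ≈ +22.47°.

+22.47°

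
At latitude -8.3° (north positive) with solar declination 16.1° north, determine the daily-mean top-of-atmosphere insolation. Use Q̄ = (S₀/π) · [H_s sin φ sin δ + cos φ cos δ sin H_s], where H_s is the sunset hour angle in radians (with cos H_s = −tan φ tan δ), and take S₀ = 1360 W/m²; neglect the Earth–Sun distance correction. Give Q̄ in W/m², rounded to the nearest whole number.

The sunset hour angle satisfies cos H_s = −tan φ tan δ = 0.0421, giving H_s = 87.59°. In radians, H_s = 1.5287.
H_s sin φ sin δ = 1.5287 × -0.1444 × 0.2773 = -0.0612.
cos φ cos δ sin H_s = 0.9895 × 0.9608 × 0.9991 = 0.9499.
Q̄ = (1360/π) × (-0.0612 + 0.9499) = 432.90 × 0.8887 = 384.72 W/m².

385 W/m²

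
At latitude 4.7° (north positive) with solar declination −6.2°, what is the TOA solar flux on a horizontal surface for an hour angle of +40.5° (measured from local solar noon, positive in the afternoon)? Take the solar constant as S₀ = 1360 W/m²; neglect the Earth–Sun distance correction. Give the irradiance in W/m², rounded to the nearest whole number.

cos θ_z = sin(4.7°) sin(-6.2°) + cos(4.7°) cos(-6.2°) cos(40.50°) = -0.0088 + 0.7534 = 0.7446.
Top-of-atmosphere irradiance = S₀ cos θ_z = 1360 × 0.7446 = 1012.66 W/m².

1013 W/m²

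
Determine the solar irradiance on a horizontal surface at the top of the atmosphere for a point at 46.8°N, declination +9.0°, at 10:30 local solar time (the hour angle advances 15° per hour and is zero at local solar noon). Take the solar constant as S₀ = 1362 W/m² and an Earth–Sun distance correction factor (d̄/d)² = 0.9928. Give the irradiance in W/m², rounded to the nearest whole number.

999 W/m²

Hour angle H = 15° × (10.5 − 12) = -22.50°.
With φ = 46.8°, δ = 9.0°, H = -22.50°: sin φ sin δ = 0.1140, cos φ cos δ cos H = 0.6247, so cos θ_z = 0.7387.
Top-of-atmosphere irradiance = S₀ (d̄/d)² cos θ_z = 1362 × 0.9928 × 0.7387 = 998.87 W/m².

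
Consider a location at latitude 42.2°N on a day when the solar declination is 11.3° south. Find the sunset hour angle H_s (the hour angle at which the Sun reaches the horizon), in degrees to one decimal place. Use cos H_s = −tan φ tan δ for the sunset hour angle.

cos H_s = −tan(42.2°) · tan(-11.3°) = 0.1812, so H_s = arccos(0.1812) = 79.56°.

79.6°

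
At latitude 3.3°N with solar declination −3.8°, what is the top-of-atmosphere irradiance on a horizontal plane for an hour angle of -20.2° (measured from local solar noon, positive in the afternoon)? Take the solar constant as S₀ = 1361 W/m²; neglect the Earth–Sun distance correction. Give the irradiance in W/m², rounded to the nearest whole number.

cos θ_z = sin(3.3°) sin(-3.8°) + cos(3.3°) cos(-3.8°) cos(-20.20°) = -0.0038 + 0.9349 = 0.9311.
Top-of-atmosphere irradiance = S₀ cos θ_z = 1361 × 0.9311 = 1267.23 W/m².

1267 W/m²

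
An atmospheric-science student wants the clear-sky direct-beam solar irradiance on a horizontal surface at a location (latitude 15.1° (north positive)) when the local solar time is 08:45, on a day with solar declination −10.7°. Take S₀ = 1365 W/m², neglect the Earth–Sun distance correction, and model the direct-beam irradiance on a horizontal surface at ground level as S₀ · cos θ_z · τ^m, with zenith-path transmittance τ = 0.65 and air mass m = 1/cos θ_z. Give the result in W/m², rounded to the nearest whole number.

Hour angle H = 15° × (8.75 − 12) = -48.75°.
cos θ_z = sin φ sin δ + cos φ cos δ cos H = (0.2605)(-0.1857) + (0.9655)(0.9826)(0.6593) = 0.5771.
Air mass m = 1/cos θ_z = 1/0.5771 = 1.733; τ^m = 0.65^1.733 = 0.4740.
Surface direct beam = 1365 × 0.5771 × 0.4740 = 373.39 W/m².

373 W/m²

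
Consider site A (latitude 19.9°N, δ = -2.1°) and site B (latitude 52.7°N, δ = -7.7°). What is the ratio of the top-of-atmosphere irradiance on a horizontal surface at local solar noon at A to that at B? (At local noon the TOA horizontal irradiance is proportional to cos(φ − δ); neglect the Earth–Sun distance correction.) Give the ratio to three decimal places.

1.877

A: cos θ_z = cos(19.9° − (-2.1°)) = 0.9272.
B: cos θ_z = cos(52.7° − (-7.7°)) = 0.4939.
Ratio A/B = 0.9272 / 0.4939 = 1.8773.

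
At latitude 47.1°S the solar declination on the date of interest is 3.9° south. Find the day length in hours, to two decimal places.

−tan φ tan δ = −(-1.0761)(-0.0682) = -0.0734; H_s = arccos(-0.0734) = 94.21°.
Day length = 2 H_s / 15° h⁻¹ = 188.42° / 15 = 12.561 h.

12.56 hours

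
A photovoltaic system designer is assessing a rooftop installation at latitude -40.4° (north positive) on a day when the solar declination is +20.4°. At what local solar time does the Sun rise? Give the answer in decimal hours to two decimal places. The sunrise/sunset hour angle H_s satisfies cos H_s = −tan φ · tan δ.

7.23 h

The sunset hour angle satisfies cos H_s = −tan φ tan δ = 0.3165, giving H_s = 71.55°.
Sunrise is at 12 − H_s/15 = 12 − 4.770 = 7.230 h local solar time.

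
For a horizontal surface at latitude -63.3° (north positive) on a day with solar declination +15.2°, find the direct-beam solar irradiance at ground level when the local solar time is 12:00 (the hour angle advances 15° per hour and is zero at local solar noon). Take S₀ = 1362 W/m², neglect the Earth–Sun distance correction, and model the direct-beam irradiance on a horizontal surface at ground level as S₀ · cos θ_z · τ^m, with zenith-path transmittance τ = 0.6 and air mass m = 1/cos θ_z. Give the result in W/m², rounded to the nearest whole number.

21 W/m²

Hour angle H = 15° × (12 − 12) = 0.00°.
cos θ_z = sin(-63.3°) sin(15.2°) + cos(-63.3°) cos(15.2°) cos(0.00°) = -0.2342 + 0.4336 = 0.1994.
Air mass m = 1/cos θ_z = 1/0.1994 = 5.015; τ^m = 0.6^5.015 = 0.0772.
Surface direct beam = 1362 × 0.1994 × 0.0772 = 20.97 W/m².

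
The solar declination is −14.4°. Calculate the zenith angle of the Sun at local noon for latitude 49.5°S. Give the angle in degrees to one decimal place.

At local solar noon the hour angle is zero, so the zenith angle is |φ − δ| = |-49.5° − (-14.4°)| = 35.1°.

35.1°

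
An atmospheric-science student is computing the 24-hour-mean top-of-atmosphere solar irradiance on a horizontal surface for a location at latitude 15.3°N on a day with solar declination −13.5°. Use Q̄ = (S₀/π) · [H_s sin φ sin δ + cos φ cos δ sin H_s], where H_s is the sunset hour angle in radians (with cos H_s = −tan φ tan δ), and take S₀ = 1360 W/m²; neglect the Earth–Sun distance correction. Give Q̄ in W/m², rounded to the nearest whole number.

365 W/m²

−tan φ tan δ = −(0.2736)(-0.2401) = 0.0657; H_s = arccos(0.0657) = 86.23°. In radians, H_s = 1.5050.
H_s sin φ sin δ = 1.5050 × 0.2639 × -0.2334 = -0.0927.
cos φ cos δ sin H_s = 0.9646 × 0.9724 × 0.9978 = 0.9359.
Q̄ = (1360/π) × (-0.0927 + 0.9359) = 432.90 × 0.8432 = 365.02 W/m².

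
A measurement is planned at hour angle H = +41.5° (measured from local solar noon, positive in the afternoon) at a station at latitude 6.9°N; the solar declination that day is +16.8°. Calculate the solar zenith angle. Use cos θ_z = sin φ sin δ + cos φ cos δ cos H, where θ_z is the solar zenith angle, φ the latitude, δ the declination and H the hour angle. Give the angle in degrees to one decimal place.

41.7°

cos θ_z = sin(6.9°) sin(16.8°) + cos(6.9°) cos(16.8°) cos(41.50°) = 0.0347 + 0.7118 = 0.7465.
θ_z = arccos(0.7465) = 41.71°.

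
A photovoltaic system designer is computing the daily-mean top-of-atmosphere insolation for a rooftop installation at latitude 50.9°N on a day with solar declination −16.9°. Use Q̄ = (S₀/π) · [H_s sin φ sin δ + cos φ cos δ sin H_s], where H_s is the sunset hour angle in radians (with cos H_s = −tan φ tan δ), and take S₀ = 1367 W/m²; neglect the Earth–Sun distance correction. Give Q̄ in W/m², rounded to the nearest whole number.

127 W/m²

−tan φ tan δ = −(1.2305)(-0.3038) = 0.3738; H_s = arccos(0.3738) = 68.05°. In radians, H_s = 1.1877.
H_s sin φ sin δ = 1.1877 × 0.7760 × -0.2907 = -0.2679.
cos φ cos δ sin H_s = 0.6307 × 0.9568 × 0.9275 = 0.5597.
Q̄ = (1367/π) × (-0.2679 + 0.5597) = 435.13 × 0.2918 = 126.97 W/m².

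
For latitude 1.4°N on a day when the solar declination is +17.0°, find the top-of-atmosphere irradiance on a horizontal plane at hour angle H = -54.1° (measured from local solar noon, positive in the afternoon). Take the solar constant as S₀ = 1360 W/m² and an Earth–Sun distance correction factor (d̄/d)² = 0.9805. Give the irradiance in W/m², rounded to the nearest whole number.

cos θ_z = sin φ sin δ + cos φ cos δ cos H = (0.0244)(0.2924) + (0.9997)(0.9563)(0.5864) = 0.5677.
Top-of-atmosphere irradiance = S₀ (d̄/d)² cos θ_z = 1360 × 0.9805 × 0.5677 = 757.02 W/m².

757 W/m²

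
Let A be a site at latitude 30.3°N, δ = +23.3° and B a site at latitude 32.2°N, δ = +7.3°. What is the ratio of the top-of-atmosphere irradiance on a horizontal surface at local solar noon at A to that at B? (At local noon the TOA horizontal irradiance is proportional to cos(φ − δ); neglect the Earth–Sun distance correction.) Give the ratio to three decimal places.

A: cos θ_z = cos(30.3° − (23.3°)) = 0.9925.
B: cos θ_z = cos(32.2° − (7.3°)) = 0.9070.
Ratio A/B = 0.9925 / 0.9070 = 1.0943.

1.094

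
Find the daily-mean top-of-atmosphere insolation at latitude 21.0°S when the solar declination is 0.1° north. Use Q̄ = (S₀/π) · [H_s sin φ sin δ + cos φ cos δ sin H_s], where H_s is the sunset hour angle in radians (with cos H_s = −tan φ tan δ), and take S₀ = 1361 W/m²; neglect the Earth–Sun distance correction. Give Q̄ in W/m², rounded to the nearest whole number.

cos H_s = −tan(-21.0°) · tan(0.1°) = 0.0007, so H_s = arccos(0.0007) = 89.96°. In radians, H_s = 1.5701.
H_s sin φ sin δ = 1.5701 × -0.3584 × 0.0017 = -0.0010.
cos φ cos δ sin H_s = 0.9336 × 1.0000 × 1.0000 = 0.9336.
Q̄ = (1361/π) × (-0.0010 + 0.9336) = 433.22 × 0.9326 = 404.02 W/m².

404 W/m²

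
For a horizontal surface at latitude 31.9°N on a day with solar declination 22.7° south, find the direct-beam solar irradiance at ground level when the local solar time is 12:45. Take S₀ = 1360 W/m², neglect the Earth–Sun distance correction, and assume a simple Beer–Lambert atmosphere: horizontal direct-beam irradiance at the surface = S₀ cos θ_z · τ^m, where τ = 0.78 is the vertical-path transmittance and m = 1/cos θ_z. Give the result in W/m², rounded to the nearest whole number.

494 W/m²

Hour angle H = 15° × (12.75 − 12) = 11.25°.
With φ = 31.9°, δ = -22.7°, H = 11.25°: sin φ sin δ = -0.2039, cos φ cos δ cos H = 0.7682, so cos θ_z = 0.5643.
Air mass m = 1/cos θ_z = 1/0.5643 = 1.772; τ^m = 0.78^1.772 = 0.6439.
Surface direct beam = 1360 × 0.5643 × 0.6439 = 494.16 W/m².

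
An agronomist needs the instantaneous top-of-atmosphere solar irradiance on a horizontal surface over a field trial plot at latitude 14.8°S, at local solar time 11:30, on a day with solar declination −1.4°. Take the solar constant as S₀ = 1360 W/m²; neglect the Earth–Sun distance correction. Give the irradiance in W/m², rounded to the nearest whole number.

1312 W/m²

Hour angle H = 15° × (11.5 − 12) = -7.50°.
With φ = -14.8°, δ = -1.4°, H = -7.50°: sin φ sin δ = 0.0062, cos φ cos δ cos H = 0.9583, so cos θ_z = 0.9645.
Top-of-atmosphere irradiance = S₀ cos θ_z = 1360 × 0.9645 = 1311.72 W/m².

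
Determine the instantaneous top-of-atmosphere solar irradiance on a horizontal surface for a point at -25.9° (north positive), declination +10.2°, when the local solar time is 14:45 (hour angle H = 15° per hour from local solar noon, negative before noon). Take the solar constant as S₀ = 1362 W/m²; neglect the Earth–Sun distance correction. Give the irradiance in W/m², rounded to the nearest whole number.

Hour angle H = 15° × (14.75 − 12) = 41.25°.
With φ = -25.9°, δ = 10.2°, H = 41.25°: sin φ sin δ = -0.0774, cos φ cos δ cos H = 0.6656, so cos θ_z = 0.5882.
Top-of-atmosphere irradiance = S₀ cos θ_z = 1362 × 0.5882 = 801.13 W/m².

801 W/m²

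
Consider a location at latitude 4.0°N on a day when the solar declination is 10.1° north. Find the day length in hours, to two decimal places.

12.10 hours

The sunset hour angle satisfies cos H_s = −tan φ tan δ = -0.0125, giving H_s = 90.72°.
Day length = 2 H_s / 15° h⁻¹ = 181.44° / 15 = 12.096 h.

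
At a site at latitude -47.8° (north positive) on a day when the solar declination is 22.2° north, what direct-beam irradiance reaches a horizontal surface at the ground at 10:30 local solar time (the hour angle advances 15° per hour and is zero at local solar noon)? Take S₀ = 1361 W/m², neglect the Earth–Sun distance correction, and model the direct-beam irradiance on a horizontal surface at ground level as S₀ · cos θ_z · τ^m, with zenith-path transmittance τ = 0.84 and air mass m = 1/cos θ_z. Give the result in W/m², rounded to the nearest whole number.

Hour angle H = 15° × (10.5 − 12) = -22.50°.
cos θ_z = sin(-47.8°) sin(22.2°) + cos(-47.8°) cos(22.2°) cos(-22.50°) = -0.2799 + 0.5746 = 0.2947.
Air mass m = 1/cos θ_z = 1/0.2947 = 3.393; τ^m = 0.84^3.393 = 0.5535.
Surface direct beam = 1361 × 0.2947 × 0.5535 = 222.00 W/m².

222 W/m²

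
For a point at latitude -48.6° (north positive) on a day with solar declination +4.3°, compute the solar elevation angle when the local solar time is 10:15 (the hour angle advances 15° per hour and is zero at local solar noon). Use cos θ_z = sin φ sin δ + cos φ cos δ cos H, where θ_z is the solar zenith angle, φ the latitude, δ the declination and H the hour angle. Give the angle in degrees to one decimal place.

32.4°

Hour angle H = 15° × (10.25 − 12) = -26.25°.
cos θ_z = sin φ sin δ + cos φ cos δ cos H = (-0.7501)(0.0750) + (0.6613)(0.9972)(0.8969) = 0.5352.
θ_z = arccos(0.5352) = 57.64°, so the elevation is 90° − 57.64° = 32.36°.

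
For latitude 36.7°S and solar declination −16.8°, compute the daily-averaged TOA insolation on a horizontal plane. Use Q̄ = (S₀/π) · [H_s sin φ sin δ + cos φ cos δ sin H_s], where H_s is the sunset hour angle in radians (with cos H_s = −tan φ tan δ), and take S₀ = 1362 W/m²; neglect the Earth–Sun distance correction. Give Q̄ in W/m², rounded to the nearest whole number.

The sunset hour angle satisfies cos H_s = −tan φ tan δ = -0.2250, giving H_s = 103.00°. In radians, H_s = 1.7977.
H_s sin φ sin δ = 1.7977 × -0.5976 × -0.2890 = 0.3105.
cos φ cos δ sin H_s = 0.8018 × 0.9573 × 0.9744 = 0.7479.
Q̄ = (1362/π) × (0.3105 + 0.7479) = 433.54 × 1.0584 = 458.86 W/m².

459 W/m²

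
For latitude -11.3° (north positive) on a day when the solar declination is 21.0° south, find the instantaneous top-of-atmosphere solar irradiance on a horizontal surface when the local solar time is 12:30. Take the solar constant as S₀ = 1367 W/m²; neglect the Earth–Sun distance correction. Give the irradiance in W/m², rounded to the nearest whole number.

1337 W/m²

Hour angle H = 15° × (12.5 − 12) = 7.50°.
With φ = -11.3°, δ = -21.0°, H = 7.50°: sin φ sin δ = 0.0702, cos φ cos δ cos H = 0.9077, so cos θ_z = 0.9779.
Top-of-atmosphere irradiance = S₀ cos θ_z = 1367 × 0.9779 = 1336.79 W/m².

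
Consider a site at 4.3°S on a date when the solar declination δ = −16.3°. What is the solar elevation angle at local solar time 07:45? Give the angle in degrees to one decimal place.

Hour angle H = 15° × (7.75 − 12) = -63.75°.
With φ = -4.3°, δ = -16.3°, H = -63.75°: sin φ sin δ = 0.0210, cos φ cos δ cos H = 0.4233, so cos θ_z = 0.4443.
θ_z = arccos(0.4443) = 63.62°, so the elevation is 90° − 63.62° = 26.38°.

26.4°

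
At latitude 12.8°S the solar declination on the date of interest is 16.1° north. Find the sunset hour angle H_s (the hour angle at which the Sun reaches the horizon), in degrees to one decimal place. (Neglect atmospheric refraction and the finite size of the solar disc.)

86.2°

The sunset hour angle satisfies cos H_s = −tan φ tan δ = 0.0656, giving H_s = 86.24°.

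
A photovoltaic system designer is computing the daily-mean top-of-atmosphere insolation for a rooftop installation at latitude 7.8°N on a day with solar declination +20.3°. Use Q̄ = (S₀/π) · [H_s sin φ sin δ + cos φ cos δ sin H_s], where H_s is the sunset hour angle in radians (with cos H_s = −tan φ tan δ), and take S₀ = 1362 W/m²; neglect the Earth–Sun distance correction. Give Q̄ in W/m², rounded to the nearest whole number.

−tan φ tan δ = −(0.1370)(0.3699) = -0.0507; H_s = arccos(-0.0507) = 92.91°. In radians, H_s = 1.6216.
H_s sin φ sin δ = 1.6216 × 0.1357 × 0.3469 = 0.0763.
cos φ cos δ sin H_s = 0.9907 × 0.9379 × 0.9987 = 0.9280.
Q̄ = (1362/π) × (0.0763 + 0.9280) = 433.54 × 1.0043 = 435.40 W/m².

435 W/m²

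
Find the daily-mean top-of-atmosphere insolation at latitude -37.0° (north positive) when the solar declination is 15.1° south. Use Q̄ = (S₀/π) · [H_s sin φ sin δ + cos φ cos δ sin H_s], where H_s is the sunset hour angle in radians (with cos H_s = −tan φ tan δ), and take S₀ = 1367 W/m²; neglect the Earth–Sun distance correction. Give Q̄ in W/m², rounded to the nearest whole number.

The sunset hour angle satisfies cos H_s = −tan φ tan δ = -0.2033, giving H_s = 101.73°. In radians, H_s = 1.7755.
H_s sin φ sin δ = 1.7755 × -0.6018 × -0.2605 = 0.2783.
cos φ cos δ sin H_s = 0.7986 × 0.9655 × 0.9791 = 0.7549.
Q̄ = (1367/π) × (0.2783 + 0.7549) = 435.13 × 1.0332 = 449.58 W/m².

450 W/m²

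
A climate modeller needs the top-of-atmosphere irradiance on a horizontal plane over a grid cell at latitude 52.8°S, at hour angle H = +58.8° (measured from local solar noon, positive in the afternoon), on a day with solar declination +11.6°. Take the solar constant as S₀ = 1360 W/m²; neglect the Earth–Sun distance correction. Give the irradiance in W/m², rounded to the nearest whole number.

cos θ_z = sin φ sin δ + cos φ cos δ cos H = (-0.7965)(0.2011) + (0.6046)(0.9796)(0.5180) = 0.1466.
Top-of-atmosphere irradiance = S₀ cos θ_z = 1360 × 0.1466 = 199.38 W/m².

199 W/m²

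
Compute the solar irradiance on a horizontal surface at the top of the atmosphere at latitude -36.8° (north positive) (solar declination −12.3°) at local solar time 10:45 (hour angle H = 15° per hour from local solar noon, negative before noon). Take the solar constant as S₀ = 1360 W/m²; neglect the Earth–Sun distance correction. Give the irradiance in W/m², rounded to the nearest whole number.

1181 W/m²

Hour angle H = 15° × (10.75 − 12) = -18.75°.
cos θ_z = sin φ sin δ + cos φ cos δ cos H = (-0.5990)(-0.2130) + (0.8007)(0.9770)(0.9469) = 0.8683.
Top-of-atmosphere irradiance = S₀ cos θ_z = 1360 × 0.8683 = 1180.89 W/m².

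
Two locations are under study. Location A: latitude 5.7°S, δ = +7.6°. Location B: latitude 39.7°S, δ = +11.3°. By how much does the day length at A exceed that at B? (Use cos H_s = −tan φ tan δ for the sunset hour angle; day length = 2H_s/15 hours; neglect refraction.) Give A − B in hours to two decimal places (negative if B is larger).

A: H_s = arccos(−tan -5.7° · tan 7.6°) = 89.24°, so 2H_s/15 = 11.8987 h.
B: H_s = arccos(−tan -39.7° · tan 11.3°) = 80.45°, so 2H_s/15 = 10.7267 h.
A − B = 11.8987 − 10.7267 = 1.1720 h.

+1.17 h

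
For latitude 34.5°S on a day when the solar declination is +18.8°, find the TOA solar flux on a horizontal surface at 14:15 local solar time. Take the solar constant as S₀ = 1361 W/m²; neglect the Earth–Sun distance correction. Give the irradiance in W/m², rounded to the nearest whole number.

634 W/m²

Hour angle H = 15° × (14.25 − 12) = 33.75°.
cos θ_z = sin φ sin δ + cos φ cos δ cos H = (-0.5664)(0.3223) + (0.8241)(0.9466)(0.8315) = 0.4661.
Top-of-atmosphere irradiance = S₀ cos θ_z = 1361 × 0.4661 = 634.36 W/m².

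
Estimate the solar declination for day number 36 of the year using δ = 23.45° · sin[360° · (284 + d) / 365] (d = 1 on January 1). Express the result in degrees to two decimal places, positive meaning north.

360 × (284 + 36) / 365 = 315.616°; sin(315.616°) = -0.6995.
δ = 23.45 × -0.6995 = -16.403° ≈ -16.40°.

-16.40°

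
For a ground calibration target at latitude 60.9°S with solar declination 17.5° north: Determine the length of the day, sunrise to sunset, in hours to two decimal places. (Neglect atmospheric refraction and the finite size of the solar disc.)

7.40 hours

cos H_s = −tan(-60.9°) · tan(17.5°) = 0.5665, so H_s = arccos(0.5665) = 55.49°.
Day length = 2 H_s / 15° h⁻¹ = 110.98° / 15 = 7.399 h.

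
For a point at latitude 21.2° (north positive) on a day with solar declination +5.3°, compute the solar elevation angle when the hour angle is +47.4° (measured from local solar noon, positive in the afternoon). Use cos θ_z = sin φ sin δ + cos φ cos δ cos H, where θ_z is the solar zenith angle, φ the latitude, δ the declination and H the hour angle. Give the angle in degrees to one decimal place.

cos θ_z = sin φ sin δ + cos φ cos δ cos H = (0.3616)(0.0924) + (0.9323)(0.9957)(0.6769) = 0.6618.
θ_z = arccos(0.6618) = 48.56°, so the elevation is 90° − 48.56° = 41.44°.

41.4°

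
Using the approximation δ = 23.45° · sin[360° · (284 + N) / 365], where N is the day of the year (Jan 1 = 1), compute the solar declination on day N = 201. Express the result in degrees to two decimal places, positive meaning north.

360 × (284 + 201) / 365 = 478.356°; sin(478.356°) = 0.8800.
δ = 23.45 × 0.8800 = 20.636° ≈ +20.64°.

+20.64°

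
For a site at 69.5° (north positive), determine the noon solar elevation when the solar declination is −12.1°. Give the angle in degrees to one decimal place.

8.4°

At local solar noon the hour angle is zero, so the elevation is 90° − |φ − δ| = 90° − |69.5° − (-12.1°)| = 90° − 81.6° = 8.4°.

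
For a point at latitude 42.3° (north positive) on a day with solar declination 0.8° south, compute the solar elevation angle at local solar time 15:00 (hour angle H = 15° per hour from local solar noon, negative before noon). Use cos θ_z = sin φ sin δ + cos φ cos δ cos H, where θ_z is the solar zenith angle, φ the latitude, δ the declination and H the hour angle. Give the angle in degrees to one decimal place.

Hour angle H = 15° × (15 − 12) = 45.00°.
With φ = 42.3°, δ = -0.8°, H = 45.00°: sin φ sin δ = -0.0094, cos φ cos δ cos H = 0.5229, so cos θ_z = 0.5135.
θ_z = arccos(0.5135) = 59.10°, so the elevation is 90° − 59.10° = 30.90°.

30.9°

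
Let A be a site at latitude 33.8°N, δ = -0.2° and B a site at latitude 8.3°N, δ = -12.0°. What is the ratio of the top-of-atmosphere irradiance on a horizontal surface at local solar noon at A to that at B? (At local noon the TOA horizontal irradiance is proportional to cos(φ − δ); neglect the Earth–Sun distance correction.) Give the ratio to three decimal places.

0.884

A: cos θ_z = cos(33.8° − (-0.2°)) = 0.8290.
B: cos θ_z = cos(8.3° − (-12.0°)) = 0.9379.
Ratio A/B = 0.8290 / 0.9379 = 0.8839.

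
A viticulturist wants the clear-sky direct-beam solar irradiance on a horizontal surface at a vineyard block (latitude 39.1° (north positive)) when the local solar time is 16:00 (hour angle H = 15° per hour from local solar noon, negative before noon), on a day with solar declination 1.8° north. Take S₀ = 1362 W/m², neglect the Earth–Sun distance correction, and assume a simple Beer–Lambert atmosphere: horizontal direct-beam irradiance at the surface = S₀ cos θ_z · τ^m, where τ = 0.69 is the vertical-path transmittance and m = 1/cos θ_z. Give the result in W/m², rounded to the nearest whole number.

223 W/m²

Hour angle H = 15° × (16 − 12) = 60.00°.
With φ = 39.1°, δ = 1.8°, H = 60.00°: sin φ sin δ = 0.0198, cos φ cos δ cos H = 0.3878, so cos θ_z = 0.4076.
Air mass m = 1/cos θ_z = 1/0.4076 = 2.453; τ^m = 0.69^2.453 = 0.4024.
Surface direct beam = 1362 × 0.4076 × 0.4024 = 223.39 W/m².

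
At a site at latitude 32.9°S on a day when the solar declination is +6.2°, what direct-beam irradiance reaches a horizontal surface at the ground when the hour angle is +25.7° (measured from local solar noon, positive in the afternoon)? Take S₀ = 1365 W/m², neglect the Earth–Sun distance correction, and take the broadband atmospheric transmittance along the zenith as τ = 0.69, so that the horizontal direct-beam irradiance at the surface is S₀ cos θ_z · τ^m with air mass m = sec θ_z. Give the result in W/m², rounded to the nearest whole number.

554 W/m²

cos θ_z = sin φ sin δ + cos φ cos δ cos H = (-0.5432)(0.1080) + (0.8396)(0.9942)(0.9011) = 0.6935.
Air mass m = 1/cos θ_z = 1/0.6935 = 1.442; τ^m = 0.69^1.442 = 0.5856.
Surface direct beam = 1365 × 0.6935 × 0.5856 = 554.35 W/m².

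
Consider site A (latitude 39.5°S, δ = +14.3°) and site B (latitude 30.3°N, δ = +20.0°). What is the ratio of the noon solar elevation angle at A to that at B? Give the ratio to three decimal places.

0.454

A: 90° − |-39.5 − (14.3)| = 36.20°.
B: 90° − |30.3 − (20.0)| = 79.70°.
Ratio A/B = 36.2000 / 79.7000 = 0.4542.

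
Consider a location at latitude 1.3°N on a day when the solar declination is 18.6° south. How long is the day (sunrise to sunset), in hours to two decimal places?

11.94 hours

−tan φ tan δ = −(0.0227)(-0.3365) = 0.0076; H_s = arccos(0.0076) = 89.56°.
Day length = 2 H_s / 15° h⁻¹ = 179.12° / 15 = 11.941 h.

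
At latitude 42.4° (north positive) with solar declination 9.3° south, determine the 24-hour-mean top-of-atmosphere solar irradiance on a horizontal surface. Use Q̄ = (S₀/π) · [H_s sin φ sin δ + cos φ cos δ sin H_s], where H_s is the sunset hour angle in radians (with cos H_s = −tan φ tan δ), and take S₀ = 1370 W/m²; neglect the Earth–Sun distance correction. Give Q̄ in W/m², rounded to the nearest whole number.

cos H_s = −tan(42.4°) · tan(-9.3°) = 0.1495, so H_s = arccos(0.1495) = 81.40°. In radians, H_s = 1.4207.
H_s sin φ sin δ = 1.4207 × 0.6743 × -0.1616 = -0.1548.
cos φ cos δ sin H_s = 0.7385 × 0.9869 × 0.9888 = 0.7207.
Q̄ = (1370/π) × (-0.1548 + 0.7207) = 436.08 × 0.5659 = 246.78 W/m².

247 W/m²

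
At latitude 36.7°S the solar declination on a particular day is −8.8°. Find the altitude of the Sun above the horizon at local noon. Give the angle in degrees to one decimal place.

62.1°

At local solar noon the hour angle is zero, so the elevation is 90° − |φ − δ| = 90° − |-36.7° − (-8.8°)| = 90° − 27.9° = 62.1°.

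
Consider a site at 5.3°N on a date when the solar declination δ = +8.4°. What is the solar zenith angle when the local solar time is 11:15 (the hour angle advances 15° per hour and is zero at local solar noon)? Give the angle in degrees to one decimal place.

11.6°

Hour angle H = 15° × (11.25 − 12) = -11.25°.
cos θ_z = sin(5.3°) sin(8.4°) + cos(5.3°) cos(8.4°) cos(-11.25°) = 0.0135 + 0.9661 = 0.9796.
θ_z = arccos(0.9796) = 11.59°.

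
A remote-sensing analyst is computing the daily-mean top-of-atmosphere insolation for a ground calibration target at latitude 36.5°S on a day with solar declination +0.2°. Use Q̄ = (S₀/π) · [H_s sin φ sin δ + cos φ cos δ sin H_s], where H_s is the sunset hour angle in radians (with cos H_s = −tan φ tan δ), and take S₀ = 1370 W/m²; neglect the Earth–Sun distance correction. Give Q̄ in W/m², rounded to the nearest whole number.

349 W/m²

−tan φ tan δ = −(-0.7400)(0.0035) = 0.0026; H_s = arccos(0.0026) = 89.85°. In radians, H_s = 1.5682.
H_s sin φ sin δ = 1.5682 × -0.5948 × 0.0035 = -0.0033.
cos φ cos δ sin H_s = 0.8039 × 1.0000 × 1.0000 = 0.8039.
Q̄ = (1370/π) × (-0.0033 + 0.8039) = 436.08 × 0.8006 = 349.13 W/m².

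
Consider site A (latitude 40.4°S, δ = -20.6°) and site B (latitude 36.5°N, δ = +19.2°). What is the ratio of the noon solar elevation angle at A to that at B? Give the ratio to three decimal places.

0.966

A: 90° − |-40.4 − (-20.6)| = 70.20°.
B: 90° − |36.5 − (19.2)| = 72.70°.
Ratio A/B = 70.2000 / 72.7000 = 0.9656.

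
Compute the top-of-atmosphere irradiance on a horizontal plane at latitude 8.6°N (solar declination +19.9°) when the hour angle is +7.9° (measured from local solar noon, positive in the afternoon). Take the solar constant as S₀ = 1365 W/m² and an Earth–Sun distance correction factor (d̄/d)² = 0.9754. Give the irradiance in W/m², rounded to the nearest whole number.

cos θ_z = sin(8.6°) sin(19.9°) + cos(8.6°) cos(19.9°) cos(7.90°) = 0.0509 + 0.9209 = 0.9718.
Top-of-atmosphere irradiance = S₀ (d̄/d)² cos θ_z = 1365 × 0.9754 × 0.9718 = 1293.87 W/m².

1294 W/m²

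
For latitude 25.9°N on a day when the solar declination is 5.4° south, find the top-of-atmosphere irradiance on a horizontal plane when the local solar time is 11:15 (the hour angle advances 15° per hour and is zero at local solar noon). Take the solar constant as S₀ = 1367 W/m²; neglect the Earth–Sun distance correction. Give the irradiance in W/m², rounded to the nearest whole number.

1145 W/m²

Hour angle H = 15° × (11.25 − 12) = -11.25°.
cos θ_z = sin φ sin δ + cos φ cos δ cos H = (0.4368)(-0.0941) + (0.8996)(0.9956)(0.9808) = 0.8373.
Top-of-atmosphere irradiance = S₀ cos θ_z = 1367 × 0.8373 = 1144.59 W/m².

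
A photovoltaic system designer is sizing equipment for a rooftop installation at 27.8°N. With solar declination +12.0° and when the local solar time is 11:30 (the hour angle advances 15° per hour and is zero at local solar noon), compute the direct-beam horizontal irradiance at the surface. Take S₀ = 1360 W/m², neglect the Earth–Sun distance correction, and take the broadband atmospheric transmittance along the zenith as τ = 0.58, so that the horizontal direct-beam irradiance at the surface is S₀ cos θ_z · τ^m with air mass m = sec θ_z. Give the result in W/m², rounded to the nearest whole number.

734 W/m²

Hour angle H = 15° × (11.5 − 12) = -7.50°.
cos θ_z = sin(27.8°) sin(12.0°) + cos(27.8°) cos(12.0°) cos(-7.50°) = 0.0970 + 0.8578 = 0.9548.
Air mass m = 1/cos θ_z = 1/0.9548 = 1.047; τ^m = 0.58^1.047 = 0.5653.
Surface direct beam = 1360 × 0.9548 × 0.5653 = 734.06 W/m².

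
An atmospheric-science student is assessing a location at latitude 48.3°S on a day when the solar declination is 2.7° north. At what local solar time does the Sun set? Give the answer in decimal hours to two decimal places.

17.80 h

−tan φ tan δ = −(-1.1224)(0.0472) = 0.0530; H_s = arccos(0.0530) = 86.96°.
Sunset is at 12 + H_s/15 = 12 + 5.797 = 17.797 h local solar time.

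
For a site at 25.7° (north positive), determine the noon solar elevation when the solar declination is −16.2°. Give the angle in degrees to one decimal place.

At local solar noon the hour angle is zero, so the elevation is 90° − |φ − δ| = 90° − |25.7° − (-16.2°)| = 90° − 41.9° = 48.1°.

48.1°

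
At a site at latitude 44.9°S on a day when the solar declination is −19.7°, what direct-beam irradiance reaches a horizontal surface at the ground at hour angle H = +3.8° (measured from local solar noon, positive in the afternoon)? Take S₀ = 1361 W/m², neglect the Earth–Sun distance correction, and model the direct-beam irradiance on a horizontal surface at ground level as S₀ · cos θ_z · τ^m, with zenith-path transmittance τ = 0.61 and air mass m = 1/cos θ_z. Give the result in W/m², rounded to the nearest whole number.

711 W/m²

cos θ_z = sin φ sin δ + cos φ cos δ cos H = (-0.7059)(-0.3371) + (0.7083)(0.9415)(0.9978) = 0.9034.
Air mass m = 1/cos θ_z = 1/0.9034 = 1.107; τ^m = 0.61^1.107 = 0.5786.
Surface direct beam = 1361 × 0.9034 × 0.5786 = 711.40 W/m².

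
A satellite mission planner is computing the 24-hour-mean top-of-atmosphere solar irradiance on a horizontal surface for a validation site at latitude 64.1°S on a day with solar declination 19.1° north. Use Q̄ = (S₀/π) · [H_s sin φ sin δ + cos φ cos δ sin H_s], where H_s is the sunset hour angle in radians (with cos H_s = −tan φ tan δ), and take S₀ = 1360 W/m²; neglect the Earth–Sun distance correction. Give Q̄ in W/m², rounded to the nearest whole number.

−tan φ tan δ = −(-2.0594)(0.3463) = 0.7132; H_s = arccos(0.7132) = 44.50°. In radians, H_s = 0.7767.
H_s sin φ sin δ = 0.7767 × -0.8996 × 0.3272 = -0.2286.
cos φ cos δ sin H_s = 0.4368 × 0.9449 × 0.7009 = 0.2893.
Q̄ = (1360/π) × (-0.2286 + 0.2893) = 432.90 × 0.0607 = 26.28 W/m².

26 W/m²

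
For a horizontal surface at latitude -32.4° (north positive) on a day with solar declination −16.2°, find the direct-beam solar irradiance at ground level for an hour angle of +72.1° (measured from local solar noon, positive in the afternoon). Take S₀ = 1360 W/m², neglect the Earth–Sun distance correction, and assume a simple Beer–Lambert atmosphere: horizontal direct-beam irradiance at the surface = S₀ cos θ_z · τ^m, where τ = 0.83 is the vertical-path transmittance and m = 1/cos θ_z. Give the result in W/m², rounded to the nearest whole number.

With φ = -32.4°, δ = -16.2°, H = 72.10°: sin φ sin δ = 0.1495, cos φ cos δ cos H = 0.2492, so cos θ_z = 0.3987.
Air mass m = 1/cos θ_z = 1/0.3987 = 2.508; τ^m = 0.83^2.508 = 0.6267.
Surface direct beam = 1360 × 0.3987 × 0.6267 = 339.82 W/m².

340 W/m²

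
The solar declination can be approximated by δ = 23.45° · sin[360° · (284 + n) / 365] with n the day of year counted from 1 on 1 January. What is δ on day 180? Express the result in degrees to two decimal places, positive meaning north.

+23.24°

360 × (284 + 180) / 365 = 457.644°; sin(457.644°) = 0.9911.
δ = 23.45 × 0.9911 = 23.241° ≈ +23.24°.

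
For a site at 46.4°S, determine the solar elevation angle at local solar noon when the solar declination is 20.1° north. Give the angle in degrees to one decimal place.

23.5°

At local solar noon the hour angle is zero, so the elevation is 90° − |φ − δ| = 90° − |-46.4° − (20.1°)| = 90° − 66.5° = 23.5°.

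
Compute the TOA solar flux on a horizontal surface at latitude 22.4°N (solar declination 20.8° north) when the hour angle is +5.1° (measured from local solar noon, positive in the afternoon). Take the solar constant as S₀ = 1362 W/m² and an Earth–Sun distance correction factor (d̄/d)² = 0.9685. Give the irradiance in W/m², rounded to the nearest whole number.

cos θ_z = sin φ sin δ + cos φ cos δ cos H = (0.3811)(0.3551) + (0.9245)(0.9348)(0.9960) = 0.9961.
Top-of-atmosphere irradiance = S₀ (d̄/d)² cos θ_z = 1362 × 0.9685 × 0.9961 = 1313.95 W/m².

1314 W/m²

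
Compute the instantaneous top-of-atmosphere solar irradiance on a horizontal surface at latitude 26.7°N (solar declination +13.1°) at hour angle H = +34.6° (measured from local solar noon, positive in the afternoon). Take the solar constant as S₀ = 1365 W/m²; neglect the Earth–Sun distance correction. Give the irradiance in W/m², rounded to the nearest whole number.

1117 W/m²

cos θ_z = sin(26.7°) sin(13.1°) + cos(26.7°) cos(13.1°) cos(34.60°) = 0.1018 + 0.7162 = 0.8180.
Top-of-atmosphere irradiance = S₀ cos θ_z = 1365 × 0.8180 = 1116.57 W/m².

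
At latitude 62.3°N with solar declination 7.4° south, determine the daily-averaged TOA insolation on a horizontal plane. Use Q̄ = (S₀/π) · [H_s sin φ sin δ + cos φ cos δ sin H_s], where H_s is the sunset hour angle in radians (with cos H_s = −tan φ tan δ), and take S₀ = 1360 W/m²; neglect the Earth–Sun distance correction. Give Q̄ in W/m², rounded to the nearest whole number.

−tan φ tan δ = −(1.9047)(-0.1299) = 0.2474; H_s = arccos(0.2474) = 75.68°. In radians, H_s = 1.3209.
H_s sin φ sin δ = 1.3209 × 0.8854 × -0.1288 = -0.1506.
cos φ cos δ sin H_s = 0.4648 × 0.9917 × 0.9689 = 0.4466.
Q̄ = (1360/π) × (-0.1506 + 0.4466) = 432.90 × 0.2960 = 128.14 W/m².

128 W/m²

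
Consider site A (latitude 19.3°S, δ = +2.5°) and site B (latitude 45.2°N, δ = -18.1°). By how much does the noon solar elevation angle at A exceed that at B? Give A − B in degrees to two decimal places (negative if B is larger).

+41.50°

A: 90° − |-19.3 − (2.5)| = 68.20°.
B: 90° − |45.2 − (-18.1)| = 26.70°.
A − B = 68.20 − 26.70 = 41.50°.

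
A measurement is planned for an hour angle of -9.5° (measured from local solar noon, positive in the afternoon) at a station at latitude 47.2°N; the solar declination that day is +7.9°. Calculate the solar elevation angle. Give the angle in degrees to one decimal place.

cos θ_z = sin(47.2°) sin(7.9°) + cos(47.2°) cos(7.9°) cos(-9.50°) = 0.1008 + 0.6638 = 0.7646.
θ_z = arccos(0.7646) = 40.13°, so the elevation is 90° − 40.13° = 49.87°.

49.9°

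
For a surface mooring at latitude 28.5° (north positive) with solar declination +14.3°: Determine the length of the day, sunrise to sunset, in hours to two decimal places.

cos H_s = −tan(28.5°) · tan(14.3°) = -0.1384, so H_s = arccos(-0.1384) = 97.96°.
Day length = 2 H_s / 15° h⁻¹ = 195.92° / 15 = 13.061 h.

13.06 hours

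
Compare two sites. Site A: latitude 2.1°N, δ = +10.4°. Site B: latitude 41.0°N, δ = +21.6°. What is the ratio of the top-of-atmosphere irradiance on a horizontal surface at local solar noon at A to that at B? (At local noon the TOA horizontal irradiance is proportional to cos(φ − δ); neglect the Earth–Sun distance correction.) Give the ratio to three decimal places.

1.049

A: cos θ_z = cos(2.1° − (10.4°)) = 0.9895.
B: cos θ_z = cos(41.0° − (21.6°)) = 0.9432.
Ratio A/B = 0.9895 / 0.9432 = 1.0491.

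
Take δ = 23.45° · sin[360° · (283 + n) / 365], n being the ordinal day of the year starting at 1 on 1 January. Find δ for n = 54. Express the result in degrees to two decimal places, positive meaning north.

-10.87°

360 × (283 + 54) / 365 = 332.384°; sin(332.384°) = -0.4635.
δ = 23.45 × -0.4635 = -10.869° ≈ -10.87°.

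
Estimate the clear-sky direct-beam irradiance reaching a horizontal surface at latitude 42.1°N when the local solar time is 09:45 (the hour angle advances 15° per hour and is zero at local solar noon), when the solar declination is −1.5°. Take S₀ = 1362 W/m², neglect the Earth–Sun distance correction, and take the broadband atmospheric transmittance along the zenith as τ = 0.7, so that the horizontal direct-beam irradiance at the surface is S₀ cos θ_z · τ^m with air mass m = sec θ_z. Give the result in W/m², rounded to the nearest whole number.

Hour angle H = 15° × (9.75 − 12) = -33.75°.
cos θ_z = sin(42.1°) sin(-1.5°) + cos(42.1°) cos(-1.5°) cos(-33.75°) = -0.0175 + 0.6167 = 0.5992.
Air mass m = 1/cos θ_z = 1/0.5992 = 1.669; τ^m = 0.7^1.669 = 0.5514.
Surface direct beam = 1362 × 0.5992 × 0.5514 = 450.00 W/m².

450 W/m²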